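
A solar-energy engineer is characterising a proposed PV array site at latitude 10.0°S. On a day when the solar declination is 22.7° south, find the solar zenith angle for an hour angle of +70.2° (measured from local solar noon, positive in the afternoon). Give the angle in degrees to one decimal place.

cos θ_z = sin φ sin δ + cos φ cos δ cos H = (-0.1736)(-0.3859) + (0.9848)(0.9225)(0.3387) = 0.3747.
θ_z = arccos(0.3747) = 67.99°.

68.0°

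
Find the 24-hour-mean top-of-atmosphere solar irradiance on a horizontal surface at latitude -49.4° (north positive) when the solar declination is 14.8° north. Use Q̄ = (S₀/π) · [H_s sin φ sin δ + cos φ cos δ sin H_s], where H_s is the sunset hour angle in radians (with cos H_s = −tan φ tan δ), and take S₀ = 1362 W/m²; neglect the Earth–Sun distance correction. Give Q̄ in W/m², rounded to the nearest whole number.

154 W/m²

The sunset hour angle satisfies cos H_s = −tan φ tan δ = 0.3083, giving H_s = 72.04°. In radians, H_s = 1.2573.
H_s sin φ sin δ = 1.2573 × -0.7593 × 0.2554 = -0.2438.
cos φ cos δ sin H_s = 0.6508 × 0.9668 × 0.9513 = 0.5986.
Q̄ = (1362/π) × (-0.2438 + 0.5986) = 433.54 × 0.3548 = 153.82 W/m².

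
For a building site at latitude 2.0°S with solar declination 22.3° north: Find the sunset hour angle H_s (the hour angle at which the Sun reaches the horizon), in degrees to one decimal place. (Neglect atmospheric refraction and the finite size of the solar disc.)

cos H_s = −tan(-2.0°) · tan(22.3°) = 0.0143, so H_s = arccos(0.0143) = 89.18°.

89.2°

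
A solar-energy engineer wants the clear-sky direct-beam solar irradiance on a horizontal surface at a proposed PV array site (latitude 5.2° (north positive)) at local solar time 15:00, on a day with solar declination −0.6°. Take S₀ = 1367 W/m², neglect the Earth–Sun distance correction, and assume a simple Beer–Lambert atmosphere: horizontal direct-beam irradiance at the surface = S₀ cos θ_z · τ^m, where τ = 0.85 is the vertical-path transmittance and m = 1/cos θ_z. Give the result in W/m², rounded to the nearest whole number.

763 W/m²

Hour angle H = 15° × (15 − 12) = 45.00°.
With φ = 5.2°, δ = -0.6°, H = 45.00°: sin φ sin δ = -0.0009, cos φ cos δ cos H = 0.7042, so cos θ_z = 0.7033.
Air mass m = 1/cos θ_z = 1/0.7033 = 1.422; τ^m = 0.85^1.422 = 0.7937.
Surface direct beam = 1367 × 0.7033 × 0.7937 = 763.07 W/m².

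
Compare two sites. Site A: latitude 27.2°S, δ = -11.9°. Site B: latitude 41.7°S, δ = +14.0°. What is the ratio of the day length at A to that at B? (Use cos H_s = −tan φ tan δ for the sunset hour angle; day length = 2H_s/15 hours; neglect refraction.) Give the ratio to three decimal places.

A: H_s = arccos(−tan -27.2° · tan -11.9°) = 96.22°, so 2H_s/15 = 12.8293 h.
B: H_s = arccos(−tan -41.7° · tan 14.0°) = 77.17°, so 2H_s/15 = 10.2893 h.
Ratio A/B = 12.8293 / 10.2893 = 1.2469.

1.247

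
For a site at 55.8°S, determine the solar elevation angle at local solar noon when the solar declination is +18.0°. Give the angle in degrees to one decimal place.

At local solar noon the hour angle is zero, so the elevation is 90° − |φ − δ| = 90° − |-55.8° − (18.0°)| = 90° − 73.8° = 16.2°.

16.2°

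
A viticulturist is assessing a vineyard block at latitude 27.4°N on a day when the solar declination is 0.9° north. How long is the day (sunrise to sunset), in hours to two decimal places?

−tan φ tan δ = −(0.5184)(0.0157) = -0.0081; H_s = arccos(-0.0081) = 90.46°.
Day length = 2 H_s / 15° h⁻¹ = 180.92° / 15 = 12.061 h.

12.06 hours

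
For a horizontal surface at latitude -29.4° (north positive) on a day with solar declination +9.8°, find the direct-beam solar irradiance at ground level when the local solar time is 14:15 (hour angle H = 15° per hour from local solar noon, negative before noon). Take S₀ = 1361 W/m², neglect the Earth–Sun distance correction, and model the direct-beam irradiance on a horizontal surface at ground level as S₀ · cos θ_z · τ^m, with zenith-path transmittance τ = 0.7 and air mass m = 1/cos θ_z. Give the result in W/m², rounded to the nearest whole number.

Hour angle H = 15° × (14.25 − 12) = 33.75°.
With φ = -29.4°, δ = 9.8°, H = 33.75°: sin φ sin δ = -0.0836, cos φ cos δ cos H = 0.7138, so cos θ_z = 0.6302.
Air mass m = 1/cos θ_z = 1/0.6302 = 1.587; τ^m = 0.7^1.587 = 0.5678.
Surface direct beam = 1361 × 0.6302 × 0.5678 = 487.00 W/m².

487 W/m²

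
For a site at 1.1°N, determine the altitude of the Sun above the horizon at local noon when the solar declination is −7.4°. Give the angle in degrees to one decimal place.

81.5°

At local solar noon the hour angle is zero, so the elevation is 90° − |φ − δ| = 90° − |1.1° − (-7.4°)| = 90° − 8.5° = 81.5°.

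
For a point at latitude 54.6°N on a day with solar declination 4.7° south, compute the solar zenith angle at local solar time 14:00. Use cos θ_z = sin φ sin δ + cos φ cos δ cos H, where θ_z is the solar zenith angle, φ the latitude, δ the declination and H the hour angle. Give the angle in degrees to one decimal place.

Hour angle H = 15° × (14 − 12) = 30.00°.
With φ = 54.6°, δ = -4.7°, H = 30.00°: sin φ sin δ = -0.0668, cos φ cos δ cos H = 0.5000, so cos θ_z = 0.4332.
θ_z = arccos(0.4332) = 64.33°.

64.3°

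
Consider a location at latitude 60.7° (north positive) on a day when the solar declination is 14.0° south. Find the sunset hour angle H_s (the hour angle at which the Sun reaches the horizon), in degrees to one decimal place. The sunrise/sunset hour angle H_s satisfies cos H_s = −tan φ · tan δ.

63.6°

The sunset hour angle satisfies cos H_s = −tan φ tan δ = 0.4443, giving H_s = 63.62°.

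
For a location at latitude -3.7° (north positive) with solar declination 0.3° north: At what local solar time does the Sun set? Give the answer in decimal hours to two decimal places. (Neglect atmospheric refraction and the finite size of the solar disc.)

18.00 h

cos H_s = −tan(-3.7°) · tan(0.3°) = 0.0003, so H_s = arccos(0.0003) = 89.98°.
Sunset is at 12 + H_s/15 = 12 + 5.999 = 17.999 h local solar time.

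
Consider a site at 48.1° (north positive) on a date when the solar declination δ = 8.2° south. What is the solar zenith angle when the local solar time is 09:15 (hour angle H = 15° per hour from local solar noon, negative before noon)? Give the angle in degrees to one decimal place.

67.0°

Hour angle H = 15° × (9.25 − 12) = -41.25°.
cos θ_z = sin φ sin δ + cos φ cos δ cos H = (0.7443)(-0.1426) + (0.6678)(0.9898)(0.7518) = 0.3908.
θ_z = arccos(0.3908) = 67.00°.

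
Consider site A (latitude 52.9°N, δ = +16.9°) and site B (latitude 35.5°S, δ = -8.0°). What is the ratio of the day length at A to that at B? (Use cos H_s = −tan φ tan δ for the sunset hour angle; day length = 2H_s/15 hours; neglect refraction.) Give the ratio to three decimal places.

A: H_s = arccos(−tan 52.9° · tan 16.9°) = 113.69°, so 2H_s/15 = 15.1587 h.
B: H_s = arccos(−tan -35.5° · tan -8.0°) = 95.75°, so 2H_s/15 = 12.7667 h.
Ratio A/B = 15.1587 / 12.7667 = 1.1874.

1.187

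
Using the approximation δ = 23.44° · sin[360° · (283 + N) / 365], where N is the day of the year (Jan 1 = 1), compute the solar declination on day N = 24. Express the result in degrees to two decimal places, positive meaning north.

360 × (283 + 24) / 365 = 302.795°; sin(302.795°) = -0.8406.
δ = 23.44 × -0.8406 = -19.704° ≈ -19.70°.

-19.70°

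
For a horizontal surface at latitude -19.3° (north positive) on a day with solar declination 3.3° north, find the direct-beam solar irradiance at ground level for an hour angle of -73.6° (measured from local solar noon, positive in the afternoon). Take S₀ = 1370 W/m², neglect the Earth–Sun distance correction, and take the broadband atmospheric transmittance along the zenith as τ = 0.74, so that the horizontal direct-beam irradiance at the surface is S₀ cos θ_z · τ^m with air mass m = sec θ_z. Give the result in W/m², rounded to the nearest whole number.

cos θ_z = sin φ sin δ + cos φ cos δ cos H = (-0.3305)(0.0576) + (0.9438)(0.9983)(0.2823) = 0.2469.
Air mass m = 1/cos θ_z = 1/0.2469 = 4.050; τ^m = 0.74^4.050 = 0.2954.
Surface direct beam = 1370 × 0.2469 × 0.2954 = 99.92 W/m².

100 W/m²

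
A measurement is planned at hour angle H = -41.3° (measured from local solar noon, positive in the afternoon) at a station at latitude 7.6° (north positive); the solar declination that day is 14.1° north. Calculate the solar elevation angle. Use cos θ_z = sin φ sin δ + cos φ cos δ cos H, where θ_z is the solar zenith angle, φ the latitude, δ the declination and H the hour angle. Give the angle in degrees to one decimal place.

cos θ_z = sin(7.6°) sin(14.1°) + cos(7.6°) cos(14.1°) cos(-41.30°) = 0.0322 + 0.7222 = 0.7544.
θ_z = arccos(0.7544) = 41.03°, so the elevation is 90° − 41.03° = 48.97°.

49.0°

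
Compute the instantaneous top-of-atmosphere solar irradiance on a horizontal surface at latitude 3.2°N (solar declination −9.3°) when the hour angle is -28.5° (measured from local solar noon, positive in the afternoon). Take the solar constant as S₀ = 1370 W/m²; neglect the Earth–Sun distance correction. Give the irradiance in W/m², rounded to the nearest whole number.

1174 W/m²

cos θ_z = sin(3.2°) sin(-9.3°) + cos(3.2°) cos(-9.3°) cos(-28.50°) = -0.0090 + 0.8659 = 0.8569.
Top-of-atmosphere irradiance = S₀ cos θ_z = 1370 × 0.8569 = 1173.95 W/m².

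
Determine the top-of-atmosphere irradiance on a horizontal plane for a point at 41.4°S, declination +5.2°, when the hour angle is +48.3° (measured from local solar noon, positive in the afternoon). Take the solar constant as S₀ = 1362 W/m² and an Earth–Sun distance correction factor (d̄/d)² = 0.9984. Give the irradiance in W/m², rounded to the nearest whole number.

cos θ_z = sin(-41.4°) sin(5.2°) + cos(-41.4°) cos(5.2°) cos(48.30°) = -0.0599 + 0.4969 = 0.4370.
Top-of-atmosphere irradiance = S₀ (d̄/d)² cos θ_z = 1362 × 0.9984 × 0.4370 = 594.24 W/m².

594 W/m²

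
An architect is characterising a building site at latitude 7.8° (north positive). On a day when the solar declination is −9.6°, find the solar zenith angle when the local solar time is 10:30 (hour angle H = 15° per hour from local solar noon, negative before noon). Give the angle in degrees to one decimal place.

Hour angle H = 15° × (10.5 − 12) = -22.50°.
cos θ_z = sin(7.8°) sin(-9.6°) + cos(7.8°) cos(-9.6°) cos(-22.50°) = -0.0226 + 0.9025 = 0.8799.
θ_z = arccos(0.8799) = 28.37°.

28.4°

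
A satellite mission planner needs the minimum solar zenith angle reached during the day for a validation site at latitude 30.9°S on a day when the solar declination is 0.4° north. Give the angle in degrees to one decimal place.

At local solar noon the hour angle is zero, so the zenith angle is |φ − δ| = |-30.9° − (0.4°)| = 31.3°.

31.3°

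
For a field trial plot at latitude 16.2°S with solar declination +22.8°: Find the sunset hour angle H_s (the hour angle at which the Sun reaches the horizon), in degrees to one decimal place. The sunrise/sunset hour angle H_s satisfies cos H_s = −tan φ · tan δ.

−tan φ tan δ = −(-0.2905)(0.4204) = 0.1221; H_s = arccos(0.1221) = 82.99°.

83.0°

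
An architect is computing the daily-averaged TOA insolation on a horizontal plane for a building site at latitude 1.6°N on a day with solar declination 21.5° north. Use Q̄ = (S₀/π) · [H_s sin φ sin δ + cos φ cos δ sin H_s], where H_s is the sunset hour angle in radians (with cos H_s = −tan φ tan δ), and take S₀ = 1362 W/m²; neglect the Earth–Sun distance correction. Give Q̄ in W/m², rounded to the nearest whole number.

cos H_s = −tan(1.6°) · tan(21.5°) = -0.0110, so H_s = arccos(-0.0110) = 90.63°. In radians, H_s = 1.5818.
H_s sin φ sin δ = 1.5818 × 0.0279 × 0.3665 = 0.0162.
cos φ cos δ sin H_s = 0.9996 × 0.9304 × 0.9999 = 0.9299.
Q̄ = (1362/π) × (0.0162 + 0.9299) = 433.54 × 0.9461 = 410.17 W/m².

410 W/m²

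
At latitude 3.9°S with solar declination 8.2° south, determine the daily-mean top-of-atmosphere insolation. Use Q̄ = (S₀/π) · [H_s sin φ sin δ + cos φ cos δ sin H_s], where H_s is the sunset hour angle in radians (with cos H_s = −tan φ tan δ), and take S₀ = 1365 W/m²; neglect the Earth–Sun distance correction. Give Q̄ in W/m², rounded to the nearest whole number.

436 W/m²

The sunset hour angle satisfies cos H_s = −tan φ tan δ = -0.0098, giving H_s = 90.56°. In radians, H_s = 1.5806.
H_s sin φ sin δ = 1.5806 × -0.0680 × -0.1426 = 0.0153.
cos φ cos δ sin H_s = 0.9977 × 0.9898 × 1.0000 = 0.9875.
Q̄ = (1365/π) × (0.0153 + 0.9875) = 434.49 × 1.0028 = 435.71 W/m².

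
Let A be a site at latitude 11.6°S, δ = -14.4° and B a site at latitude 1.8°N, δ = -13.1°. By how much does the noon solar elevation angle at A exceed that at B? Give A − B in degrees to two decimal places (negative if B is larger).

A: 90° − |-11.6 − (-14.4)| = 87.20°.
B: 90° − |1.8 − (-13.1)| = 75.10°.
A − B = 87.20 − 75.10 = 12.10°.

+12.10°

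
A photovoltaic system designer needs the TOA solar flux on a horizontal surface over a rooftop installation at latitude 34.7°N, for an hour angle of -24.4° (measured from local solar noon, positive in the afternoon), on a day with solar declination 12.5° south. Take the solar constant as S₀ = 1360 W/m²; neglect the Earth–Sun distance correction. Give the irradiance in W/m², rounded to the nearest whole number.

cos θ_z = sin(34.7°) sin(-12.5°) + cos(34.7°) cos(-12.5°) cos(-24.40°) = -0.1232 + 0.7310 = 0.6078.
Top-of-atmosphere irradiance = S₀ cos θ_z = 1360 × 0.6078 = 826.61 W/m².

827 W/m²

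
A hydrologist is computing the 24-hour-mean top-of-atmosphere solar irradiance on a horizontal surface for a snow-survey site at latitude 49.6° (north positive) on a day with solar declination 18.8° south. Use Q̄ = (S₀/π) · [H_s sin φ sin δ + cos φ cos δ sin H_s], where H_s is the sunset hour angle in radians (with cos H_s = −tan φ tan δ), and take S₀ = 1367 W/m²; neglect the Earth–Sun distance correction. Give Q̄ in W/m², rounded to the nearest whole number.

−tan φ tan δ = −(1.1750)(-0.3404) = 0.4000; H_s = arccos(0.4000) = 66.42°. In radians, H_s = 1.1592.
H_s sin φ sin δ = 1.1592 × 0.7615 × -0.3223 = -0.2845.
cos φ cos δ sin H_s = 0.6481 × 0.9466 × 0.9165 = 0.5623.
Q̄ = (1367/π) × (-0.2845 + 0.5623) = 435.13 × 0.2778 = 120.88 W/m².

121 W/m²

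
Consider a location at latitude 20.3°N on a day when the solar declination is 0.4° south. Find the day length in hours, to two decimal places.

cos H_s = −tan(20.3°) · tan(-0.4°) = 0.0026, so H_s = arccos(0.0026) = 89.85°.
Day length = 2 H_s / 15° h⁻¹ = 179.70° / 15 = 11.980 h.

11.98 hours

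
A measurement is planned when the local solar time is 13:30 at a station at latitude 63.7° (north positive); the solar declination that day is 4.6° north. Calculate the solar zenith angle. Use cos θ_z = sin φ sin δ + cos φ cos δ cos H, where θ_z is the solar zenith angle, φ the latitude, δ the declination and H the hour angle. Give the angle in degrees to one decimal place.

Hour angle H = 15° × (13.5 − 12) = 22.50°.
cos θ_z = sin(63.7°) sin(4.6°) + cos(63.7°) cos(4.6°) cos(22.50°) = 0.0719 + 0.4080 = 0.4799.
θ_z = arccos(0.4799) = 61.32°.

61.3°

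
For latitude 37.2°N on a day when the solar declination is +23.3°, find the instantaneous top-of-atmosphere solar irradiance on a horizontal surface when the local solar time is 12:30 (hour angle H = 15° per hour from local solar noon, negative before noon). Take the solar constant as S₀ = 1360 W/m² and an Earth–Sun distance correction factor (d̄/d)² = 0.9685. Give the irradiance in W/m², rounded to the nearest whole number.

1270 W/m²

Hour angle H = 15° × (12.5 − 12) = 7.50°.
With φ = 37.2°, δ = 23.3°, H = 7.50°: sin φ sin δ = 0.2391, cos φ cos δ cos H = 0.7253, so cos θ_z = 0.9644.
Top-of-atmosphere irradiance = S₀ (d̄/d)² cos θ_z = 1360 × 0.9685 × 0.9644 = 1270.27 W/m².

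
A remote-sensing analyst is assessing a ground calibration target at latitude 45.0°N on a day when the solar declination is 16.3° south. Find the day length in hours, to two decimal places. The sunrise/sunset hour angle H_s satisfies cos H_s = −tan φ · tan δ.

The sunset hour angle satisfies cos H_s = −tan φ tan δ = 0.2924, giving H_s = 73.00°.
Day length = 2 H_s / 15° h⁻¹ = 146.00° / 15 = 9.733 h.

9.73 hours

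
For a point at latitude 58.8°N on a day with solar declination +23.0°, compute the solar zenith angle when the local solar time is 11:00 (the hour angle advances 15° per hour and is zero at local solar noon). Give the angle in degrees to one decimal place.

Hour angle H = 15° × (11 − 12) = -15.00°.
cos θ_z = sin φ sin δ + cos φ cos δ cos H = (0.8554)(0.3907) + (0.5180)(0.9205)(0.9659) = 0.7948.
θ_z = arccos(0.7948) = 37.36°.

37.4°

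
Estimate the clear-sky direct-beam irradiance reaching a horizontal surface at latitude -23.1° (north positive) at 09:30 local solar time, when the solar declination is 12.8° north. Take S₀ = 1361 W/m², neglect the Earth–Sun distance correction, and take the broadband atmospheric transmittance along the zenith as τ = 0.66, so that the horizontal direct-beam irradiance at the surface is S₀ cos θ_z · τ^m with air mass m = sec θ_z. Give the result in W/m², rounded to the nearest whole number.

Hour angle H = 15° × (9.5 − 12) = -37.50°.
With φ = -23.1°, δ = 12.8°, H = -37.50°: sin φ sin δ = -0.0869, cos φ cos δ cos H = 0.7116, so cos θ_z = 0.6247.
Air mass m = 1/cos θ_z = 1/0.6247 = 1.601; τ^m = 0.66^1.601 = 0.5142.
Surface direct beam = 1361 × 0.6247 × 0.5142 = 437.18 W/m².

437 W/m²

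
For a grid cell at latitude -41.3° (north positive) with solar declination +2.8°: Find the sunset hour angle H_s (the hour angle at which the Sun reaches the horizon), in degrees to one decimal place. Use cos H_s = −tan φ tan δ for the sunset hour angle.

87.5°

cos H_s = −tan(-41.3°) · tan(2.8°) = 0.0430, so H_s = arccos(0.0430) = 87.54°.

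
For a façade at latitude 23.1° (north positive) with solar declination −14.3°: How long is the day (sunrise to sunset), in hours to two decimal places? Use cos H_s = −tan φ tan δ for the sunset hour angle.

11.17 hours

The sunset hour angle satisfies cos H_s = −tan φ tan δ = 0.1087, giving H_s = 83.76°.
Day length = 2 H_s / 15° h⁻¹ = 167.52° / 15 = 11.168 h.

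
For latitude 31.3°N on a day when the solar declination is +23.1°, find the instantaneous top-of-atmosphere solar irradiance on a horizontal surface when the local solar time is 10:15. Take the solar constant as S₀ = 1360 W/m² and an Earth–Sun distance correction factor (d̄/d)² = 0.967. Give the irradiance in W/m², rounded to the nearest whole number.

1195 W/m²

Hour angle H = 15° × (10.25 − 12) = -26.25°.
cos θ_z = sin φ sin δ + cos φ cos δ cos H = (0.5195)(0.3923) + (0.8545)(0.9198)(0.8969) = 0.9087.
Top-of-atmosphere irradiance = S₀ (d̄/d)² cos θ_z = 1360 × 0.967 × 0.9087 = 1195.05 W/m².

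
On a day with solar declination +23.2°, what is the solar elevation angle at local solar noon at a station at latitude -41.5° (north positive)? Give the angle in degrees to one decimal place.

25.3°

At local solar noon the hour angle is zero, so the elevation is 90° − |φ − δ| = 90° − |-41.5° − (23.2°)| = 90° − 64.7° = 25.3°.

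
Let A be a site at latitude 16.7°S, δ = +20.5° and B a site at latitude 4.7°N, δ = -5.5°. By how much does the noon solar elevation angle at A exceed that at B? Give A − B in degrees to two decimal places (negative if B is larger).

-27.00°

A: 90° − |-16.7 − (20.5)| = 52.80°.
B: 90° − |4.7 − (-5.5)| = 79.80°.
A − B = 52.80 − 79.80 = -27.00°.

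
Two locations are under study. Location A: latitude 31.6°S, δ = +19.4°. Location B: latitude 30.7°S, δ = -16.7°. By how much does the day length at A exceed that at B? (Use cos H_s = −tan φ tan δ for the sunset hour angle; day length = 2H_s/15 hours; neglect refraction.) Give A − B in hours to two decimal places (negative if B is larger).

-3.04 h

A: H_s = arccos(−tan -31.6° · tan 19.4°) = 77.49°, so 2H_s/15 = 10.3320 h.
B: H_s = arccos(−tan -30.7° · tan -16.7°) = 100.26°, so 2H_s/15 = 13.3680 h.
A − B = 10.3320 − 13.3680 = -3.0360 h.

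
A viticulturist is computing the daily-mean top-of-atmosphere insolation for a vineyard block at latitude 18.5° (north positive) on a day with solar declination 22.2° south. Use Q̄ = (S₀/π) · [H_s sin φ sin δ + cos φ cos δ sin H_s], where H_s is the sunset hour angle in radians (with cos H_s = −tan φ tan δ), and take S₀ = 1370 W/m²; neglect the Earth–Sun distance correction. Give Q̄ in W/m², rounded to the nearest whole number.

cos H_s = −tan(18.5°) · tan(-22.2°) = 0.1365, so H_s = arccos(0.1365) = 82.15°. In radians, H_s = 1.4338.
H_s sin φ sin δ = 1.4338 × 0.3173 × -0.3778 = -0.1719.
cos φ cos δ sin H_s = 0.9483 × 0.9259 × 0.9906 = 0.8698.
Q̄ = (1370/π) × (-0.1719 + 0.8698) = 436.08 × 0.6979 = 304.34 W/m².

304 W/m²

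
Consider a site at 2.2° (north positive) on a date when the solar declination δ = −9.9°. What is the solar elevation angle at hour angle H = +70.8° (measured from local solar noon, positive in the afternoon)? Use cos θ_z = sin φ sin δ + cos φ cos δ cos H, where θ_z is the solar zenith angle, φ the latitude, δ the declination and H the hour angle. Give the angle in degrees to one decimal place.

cos θ_z = sin(2.2°) sin(-9.9°) + cos(2.2°) cos(-9.9°) cos(70.80°) = -0.0066 + 0.3237 = 0.3171.
θ_z = arccos(0.3171) = 71.51°, so the elevation is 90° − 71.51° = 18.49°.

18.5°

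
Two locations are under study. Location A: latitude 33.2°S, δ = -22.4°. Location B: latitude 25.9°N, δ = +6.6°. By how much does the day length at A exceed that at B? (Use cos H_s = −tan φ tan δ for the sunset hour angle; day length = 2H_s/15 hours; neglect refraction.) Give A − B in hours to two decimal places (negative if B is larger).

A: H_s = arccos(−tan -33.2° · tan -22.4°) = 105.65°, so 2H_s/15 = 14.0867 h.
B: H_s = arccos(−tan 25.9° · tan 6.6°) = 93.22°, so 2H_s/15 = 12.4293 h.
A − B = 14.0867 − 12.4293 = 1.6574 h.

+1.66 h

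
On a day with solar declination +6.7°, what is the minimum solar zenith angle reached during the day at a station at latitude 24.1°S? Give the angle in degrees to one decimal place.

At local solar noon the hour angle is zero, so the zenith angle is |φ − δ| = |-24.1° − (6.7°)| = 30.8°.

30.8°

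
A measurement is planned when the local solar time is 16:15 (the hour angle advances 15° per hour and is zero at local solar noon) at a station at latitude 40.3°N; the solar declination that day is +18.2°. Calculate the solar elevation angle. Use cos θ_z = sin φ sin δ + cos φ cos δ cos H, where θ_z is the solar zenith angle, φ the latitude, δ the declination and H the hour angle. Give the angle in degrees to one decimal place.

31.5°

Hour angle H = 15° × (16.25 − 12) = 63.75°.
cos θ_z = sin(40.3°) sin(18.2°) + cos(40.3°) cos(18.2°) cos(63.75°) = 0.2020 + 0.3204 = 0.5224.
θ_z = arccos(0.5224) = 58.51°, so the elevation is 90° − 58.51° = 31.49°.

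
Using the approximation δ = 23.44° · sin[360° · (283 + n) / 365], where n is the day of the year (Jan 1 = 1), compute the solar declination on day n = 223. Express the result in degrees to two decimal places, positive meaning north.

360 × (283 + 223) / 365 = 499.068°; sin(499.068°) = 0.6552.
δ = 23.44 × 0.6552 = 15.358° ≈ +15.36°.

+15.36°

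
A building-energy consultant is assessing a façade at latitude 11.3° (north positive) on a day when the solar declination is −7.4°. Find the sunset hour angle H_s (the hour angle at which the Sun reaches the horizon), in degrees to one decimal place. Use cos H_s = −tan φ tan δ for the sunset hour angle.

−tan φ tan δ = −(0.1998)(-0.1299) = 0.0260; H_s = arccos(0.0260) = 88.51°.

88.5°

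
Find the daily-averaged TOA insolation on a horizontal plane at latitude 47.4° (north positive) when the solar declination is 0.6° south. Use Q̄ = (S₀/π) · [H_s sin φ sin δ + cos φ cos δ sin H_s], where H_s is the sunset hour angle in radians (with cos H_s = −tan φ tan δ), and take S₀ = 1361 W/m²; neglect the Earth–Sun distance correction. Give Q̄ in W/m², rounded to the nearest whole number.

The sunset hour angle satisfies cos H_s = −tan φ tan δ = 0.0114, giving H_s = 89.35°. In radians, H_s = 1.5595.
H_s sin φ sin δ = 1.5595 × 0.7361 × -0.0105 = -0.0121.
cos φ cos δ sin H_s = 0.6769 × 0.9999 × 0.9999 = 0.6768.
Q̄ = (1361/π) × (-0.0121 + 0.6768) = 433.22 × 0.6647 = 287.96 W/m².

288 W/m²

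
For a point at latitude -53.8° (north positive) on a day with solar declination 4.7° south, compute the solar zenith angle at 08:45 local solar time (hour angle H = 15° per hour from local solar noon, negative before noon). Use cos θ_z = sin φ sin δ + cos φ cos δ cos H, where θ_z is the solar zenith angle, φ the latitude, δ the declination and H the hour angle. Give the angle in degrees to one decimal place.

63.0°

Hour angle H = 15° × (8.75 − 12) = -48.75°.
With φ = -53.8°, δ = -4.7°, H = -48.75°: sin φ sin δ = 0.0661, cos φ cos δ cos H = 0.3881, so cos θ_z = 0.4542.
θ_z = arccos(0.4542) = 62.99°.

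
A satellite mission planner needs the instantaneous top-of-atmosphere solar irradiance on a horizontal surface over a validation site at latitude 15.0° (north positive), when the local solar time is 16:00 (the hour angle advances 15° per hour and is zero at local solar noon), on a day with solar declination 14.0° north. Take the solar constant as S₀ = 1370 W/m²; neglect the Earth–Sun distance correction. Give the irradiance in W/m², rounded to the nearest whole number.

728 W/m²

Hour angle H = 15° × (16 − 12) = 60.00°.
cos θ_z = sin(15.0°) sin(14.0°) + cos(15.0°) cos(14.0°) cos(60.00°) = 0.0626 + 0.4686 = 0.5312.
Top-of-atmosphere irradiance = S₀ cos θ_z = 1370 × 0.5312 = 727.74 W/m².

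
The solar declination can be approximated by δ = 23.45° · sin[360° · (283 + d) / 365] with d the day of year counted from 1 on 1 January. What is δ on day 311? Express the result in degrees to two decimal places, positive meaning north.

360 × (283 + 311) / 365 = 585.863°; sin(585.863°) = -0.7177.
δ = 23.45 × -0.7177 = -16.830° ≈ -16.83°.

-16.83°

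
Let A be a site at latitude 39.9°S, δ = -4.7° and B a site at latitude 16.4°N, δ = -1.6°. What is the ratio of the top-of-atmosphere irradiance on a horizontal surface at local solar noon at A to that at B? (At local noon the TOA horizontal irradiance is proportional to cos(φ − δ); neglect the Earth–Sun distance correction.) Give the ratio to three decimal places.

0.859

A: cos θ_z = cos(-39.9° − (-4.7°)) = 0.8171.
B: cos θ_z = cos(16.4° − (-1.6°)) = 0.9511.
Ratio A/B = 0.8171 / 0.9511 = 0.8591.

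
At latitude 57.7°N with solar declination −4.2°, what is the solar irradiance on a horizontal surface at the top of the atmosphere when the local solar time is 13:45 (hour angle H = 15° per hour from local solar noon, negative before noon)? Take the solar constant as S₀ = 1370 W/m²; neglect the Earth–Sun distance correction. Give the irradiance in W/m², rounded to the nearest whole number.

570 W/m²

Hour angle H = 15° × (13.75 − 12) = 26.25°.
cos θ_z = sin φ sin δ + cos φ cos δ cos H = (0.8453)(-0.0732) + (0.5344)(0.9973)(0.8969) = 0.4161.
Top-of-atmosphere irradiance = S₀ cos θ_z = 1370 × 0.4161 = 570.06 W/m².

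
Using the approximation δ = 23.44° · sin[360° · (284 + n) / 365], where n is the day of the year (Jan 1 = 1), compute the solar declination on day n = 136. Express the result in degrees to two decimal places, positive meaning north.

+19.02°

360 × (284 + 136) / 365 = 414.247°; sin(414.247°) = 0.8115.
δ = 23.44 × 0.8115 = 19.022° ≈ +19.02°.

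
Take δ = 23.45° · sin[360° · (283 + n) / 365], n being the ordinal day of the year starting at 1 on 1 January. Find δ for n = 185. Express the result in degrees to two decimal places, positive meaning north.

360 × (283 + 185) / 365 = 461.589°; sin(461.589°) = 0.9796.
δ = 23.45 × 0.9796 = 22.972° ≈ +22.97°.

+22.97°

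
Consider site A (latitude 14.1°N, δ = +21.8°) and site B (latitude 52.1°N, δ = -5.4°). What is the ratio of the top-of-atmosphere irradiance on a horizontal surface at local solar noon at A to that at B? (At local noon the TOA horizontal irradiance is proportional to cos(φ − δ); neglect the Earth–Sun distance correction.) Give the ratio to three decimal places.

1.844

A: cos θ_z = cos(14.1° − (21.8°)) = 0.9910.
B: cos θ_z = cos(52.1° − (-5.4°)) = 0.5373.
Ratio A/B = 0.9910 / 0.5373 = 1.8444.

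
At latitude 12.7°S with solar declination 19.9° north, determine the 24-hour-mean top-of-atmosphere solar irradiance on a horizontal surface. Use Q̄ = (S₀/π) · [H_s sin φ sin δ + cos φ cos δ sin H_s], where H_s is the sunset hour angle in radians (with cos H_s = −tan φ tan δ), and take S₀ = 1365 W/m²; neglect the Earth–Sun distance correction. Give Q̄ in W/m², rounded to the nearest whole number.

349 W/m²

cos H_s = −tan(-12.7°) · tan(19.9°) = 0.0816, so H_s = arccos(0.0816) = 85.32°. In radians, H_s = 1.4891.
H_s sin φ sin δ = 1.4891 × -0.2198 × 0.3404 = -0.1114.
cos φ cos δ sin H_s = 0.9755 × 0.9403 × 0.9967 = 0.9142.
Q̄ = (1365/π) × (-0.1114 + 0.9142) = 434.49 × 0.8028 = 348.81 W/m².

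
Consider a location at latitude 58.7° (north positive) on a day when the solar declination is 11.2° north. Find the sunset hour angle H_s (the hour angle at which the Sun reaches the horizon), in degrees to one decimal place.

109.0°

cos H_s = −tan(58.7°) · tan(11.2°) = -0.3257, so H_s = arccos(-0.3257) = 109.01°.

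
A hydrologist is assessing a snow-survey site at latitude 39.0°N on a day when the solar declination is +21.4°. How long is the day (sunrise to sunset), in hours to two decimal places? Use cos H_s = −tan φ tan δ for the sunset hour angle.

−tan φ tan δ = −(0.8098)(0.3919) = -0.3174; H_s = arccos(-0.3174) = 108.51°.
Day length = 2 H_s / 15° h⁻¹ = 217.02° / 15 = 14.468 h.

14.47 hours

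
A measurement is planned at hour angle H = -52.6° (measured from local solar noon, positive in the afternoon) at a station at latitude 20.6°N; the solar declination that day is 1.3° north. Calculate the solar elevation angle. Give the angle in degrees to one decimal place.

cos θ_z = sin φ sin δ + cos φ cos δ cos H = (0.3518)(0.0227) + (0.9361)(0.9997)(0.6074) = 0.5764.
θ_z = arccos(0.5764) = 54.80°, so the elevation is 90° − 54.80° = 35.20°.

35.2°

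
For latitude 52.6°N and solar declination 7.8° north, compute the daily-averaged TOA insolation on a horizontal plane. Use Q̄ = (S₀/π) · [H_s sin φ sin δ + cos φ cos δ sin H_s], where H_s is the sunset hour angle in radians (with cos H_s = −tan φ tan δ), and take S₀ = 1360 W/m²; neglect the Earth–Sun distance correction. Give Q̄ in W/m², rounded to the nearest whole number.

338 W/m²

−tan φ tan δ = −(1.3079)(0.1370) = -0.1792; H_s = arccos(-0.1792) = 100.32°. In radians, H_s = 1.7509.
H_s sin φ sin δ = 1.7509 × 0.7944 × 0.1357 = 0.1887.
cos φ cos δ sin H_s = 0.6074 × 0.9907 × 0.9838 = 0.5920.
Q̄ = (1360/π) × (0.1887 + 0.5920) = 432.90 × 0.7807 = 337.97 W/m².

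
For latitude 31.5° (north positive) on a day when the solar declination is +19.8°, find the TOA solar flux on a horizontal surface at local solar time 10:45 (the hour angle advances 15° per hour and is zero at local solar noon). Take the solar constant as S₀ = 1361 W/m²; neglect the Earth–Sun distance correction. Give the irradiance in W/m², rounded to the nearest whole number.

1275 W/m²

Hour angle H = 15° × (10.75 − 12) = -18.75°.
cos θ_z = sin(31.5°) sin(19.8°) + cos(31.5°) cos(19.8°) cos(-18.75°) = 0.1770 + 0.7597 = 0.9367.
Top-of-atmosphere irradiance = S₀ cos θ_z = 1361 × 0.9367 = 1274.85 W/m².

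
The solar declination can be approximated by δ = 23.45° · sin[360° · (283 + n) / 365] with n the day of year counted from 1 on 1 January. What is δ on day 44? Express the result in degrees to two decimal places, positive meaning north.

360 × (283 + 44) / 365 = 322.521°; sin(322.521°) = -0.6085.
δ = 23.45 × -0.6085 = -14.269° ≈ -14.27°.

-14.27°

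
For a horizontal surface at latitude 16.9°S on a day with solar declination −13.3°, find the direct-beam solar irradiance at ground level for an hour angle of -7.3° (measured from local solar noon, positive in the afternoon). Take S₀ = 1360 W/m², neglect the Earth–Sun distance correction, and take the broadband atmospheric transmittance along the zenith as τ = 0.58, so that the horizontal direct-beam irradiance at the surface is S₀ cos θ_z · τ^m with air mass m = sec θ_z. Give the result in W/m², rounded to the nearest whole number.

777 W/m²

With φ = -16.9°, δ = -13.3°, H = -7.30°: sin φ sin δ = 0.0669, cos φ cos δ cos H = 0.9236, so cos θ_z = 0.9905.
Air mass m = 1/cos θ_z = 1/0.9905 = 1.010; τ^m = 0.58^1.010 = 0.5768.
Surface direct beam = 1360 × 0.9905 × 0.5768 = 777.00 W/m².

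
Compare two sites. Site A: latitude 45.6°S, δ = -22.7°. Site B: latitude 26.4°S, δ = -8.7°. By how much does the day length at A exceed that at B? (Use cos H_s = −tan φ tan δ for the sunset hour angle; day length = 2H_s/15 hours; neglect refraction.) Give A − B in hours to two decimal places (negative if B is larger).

A: H_s = arccos(−tan -45.6° · tan -22.7°) = 115.29°, so 2H_s/15 = 15.3720 h.
B: H_s = arccos(−tan -26.4° · tan -8.7°) = 94.36°, so 2H_s/15 = 12.5813 h.
A − B = 15.3720 − 12.5813 = 2.7907 h.

+2.79 h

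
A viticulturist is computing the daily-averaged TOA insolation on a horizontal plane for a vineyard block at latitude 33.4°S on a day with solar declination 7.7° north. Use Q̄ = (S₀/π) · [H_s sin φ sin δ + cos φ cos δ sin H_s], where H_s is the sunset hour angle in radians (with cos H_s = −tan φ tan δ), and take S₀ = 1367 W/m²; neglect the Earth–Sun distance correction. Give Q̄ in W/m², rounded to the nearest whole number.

311 W/m²

cos H_s = −tan(-33.4°) · tan(7.7°) = 0.0892, so H_s = arccos(0.0892) = 84.88°. In radians, H_s = 1.4814.
H_s sin φ sin δ = 1.4814 × -0.5505 × 0.1340 = -0.1093.
cos φ cos δ sin H_s = 0.8348 × 0.9910 × 0.9960 = 0.8240.
Q̄ = (1367/π) × (-0.1093 + 0.8240) = 435.13 × 0.7147 = 310.99 W/m².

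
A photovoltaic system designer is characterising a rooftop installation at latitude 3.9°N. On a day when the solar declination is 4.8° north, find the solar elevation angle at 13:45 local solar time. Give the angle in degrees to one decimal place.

63.8°

Hour angle H = 15° × (13.75 − 12) = 26.25°.
cos θ_z = sin φ sin δ + cos φ cos δ cos H = (0.0680)(0.0837) + (0.9977)(0.9965)(0.8969) = 0.8974.
θ_z = arccos(0.8974) = 26.18°, so the elevation is 90° − 26.18° = 63.82°.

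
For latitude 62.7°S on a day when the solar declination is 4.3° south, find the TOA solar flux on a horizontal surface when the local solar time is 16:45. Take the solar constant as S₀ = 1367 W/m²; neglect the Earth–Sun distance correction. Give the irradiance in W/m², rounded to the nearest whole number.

Hour angle H = 15° × (16.75 − 12) = 71.25°.
cos θ_z = sin φ sin δ + cos φ cos δ cos H = (-0.8886)(-0.0750) + (0.4586)(0.9972)(0.3214) = 0.2136.
Top-of-atmosphere irradiance = S₀ cos θ_z = 1367 × 0.2136 = 291.99 W/m².

292 W/m²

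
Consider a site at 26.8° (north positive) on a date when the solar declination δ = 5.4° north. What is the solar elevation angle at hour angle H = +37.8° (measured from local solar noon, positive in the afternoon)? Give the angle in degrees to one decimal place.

48.1°

cos θ_z = sin φ sin δ + cos φ cos δ cos H = (0.4509)(0.0941) + (0.8926)(0.9956)(0.7902) = 0.7447.
θ_z = arccos(0.7447) = 41.87°, so the elevation is 90° − 41.87° = 48.13°.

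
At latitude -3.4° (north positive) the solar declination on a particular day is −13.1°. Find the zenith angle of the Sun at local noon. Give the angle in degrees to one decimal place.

9.7°

At local solar noon the hour angle is zero, so the zenith angle is |φ − δ| = |-3.4° − (-13.1°)| = 9.7°.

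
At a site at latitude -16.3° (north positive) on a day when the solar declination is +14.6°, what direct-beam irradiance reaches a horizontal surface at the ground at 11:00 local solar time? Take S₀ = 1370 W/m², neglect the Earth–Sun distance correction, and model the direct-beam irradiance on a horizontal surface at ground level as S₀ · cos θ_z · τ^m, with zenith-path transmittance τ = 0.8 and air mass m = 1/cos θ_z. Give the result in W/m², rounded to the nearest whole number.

864 W/m²

Hour angle H = 15° × (11 − 12) = -15.00°.
cos θ_z = sin(-16.3°) sin(14.6°) + cos(-16.3°) cos(14.6°) cos(-15.00°) = -0.0707 + 0.8972 = 0.8265.
Air mass m = 1/cos θ_z = 1/0.8265 = 1.210; τ^m = 0.8^1.210 = 0.7634.
Surface direct beam = 1370 × 0.8265 × 0.7634 = 864.40 W/m².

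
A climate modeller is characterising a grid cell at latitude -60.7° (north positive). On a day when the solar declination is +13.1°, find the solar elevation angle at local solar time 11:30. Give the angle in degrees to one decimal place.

16.0°

Hour angle H = 15° × (11.5 − 12) = -7.50°.
cos θ_z = sin φ sin δ + cos φ cos δ cos H = (-0.8721)(0.2267) + (0.4894)(0.9740)(0.9914) = 0.2749.
θ_z = arccos(0.2749) = 74.04°, so the elevation is 90° − 74.04° = 15.96°.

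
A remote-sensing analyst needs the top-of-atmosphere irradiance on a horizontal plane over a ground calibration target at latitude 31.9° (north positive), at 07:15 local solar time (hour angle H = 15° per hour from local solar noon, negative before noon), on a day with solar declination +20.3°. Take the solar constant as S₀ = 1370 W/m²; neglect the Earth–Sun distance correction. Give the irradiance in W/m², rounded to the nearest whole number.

Hour angle H = 15° × (7.25 − 12) = -71.25°.
With φ = 31.9°, δ = 20.3°, H = -71.25°: sin φ sin δ = 0.1833, cos φ cos δ cos H = 0.2559, so cos θ_z = 0.4392.
Top-of-atmosphere irradiance = S₀ cos θ_z = 1370 × 0.4392 = 601.70 W/m².

602 W/m²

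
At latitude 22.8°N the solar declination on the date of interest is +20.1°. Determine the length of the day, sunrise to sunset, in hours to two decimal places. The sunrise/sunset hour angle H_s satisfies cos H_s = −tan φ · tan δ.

cos H_s = −tan(22.8°) · tan(20.1°) = -0.1538, so H_s = arccos(-0.1538) = 98.85°.
Day length = 2 H_s / 15° h⁻¹ = 197.70° / 15 = 13.180 h.

13.18 hours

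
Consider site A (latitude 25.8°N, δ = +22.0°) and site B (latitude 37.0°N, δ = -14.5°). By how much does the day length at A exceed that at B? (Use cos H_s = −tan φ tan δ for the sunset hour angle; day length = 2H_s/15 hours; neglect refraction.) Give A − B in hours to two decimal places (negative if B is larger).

+3.00 h

A: H_s = arccos(−tan 25.8° · tan 22.0°) = 101.26°, so 2H_s/15 = 13.5013 h.
B: H_s = arccos(−tan 37.0° · tan -14.5°) = 78.76°, so 2H_s/15 = 10.5013 h.
A − B = 13.5013 − 10.5013 = 3.0000 h.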